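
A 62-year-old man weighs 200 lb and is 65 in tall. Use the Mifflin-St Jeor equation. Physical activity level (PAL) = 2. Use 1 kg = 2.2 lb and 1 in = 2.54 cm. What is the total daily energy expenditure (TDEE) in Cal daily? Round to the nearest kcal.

3272 Cal daily

Convert to metric: weight = 200 ÷ 2.2 = 90.9091 kg; height = 65 × 2.54 = 165.1 cm.
Mifflin-St Jeor (male): BMR = 10(90.9091) + 6.25(165.1) − 5(62) + 5 = 909.0909 + 1031.875 − 310 + 5 = 1635.9659 kcal/day.
TEE = BMR × activity factor = 1635.9659 × 2 = 3271.9318 kcal/day.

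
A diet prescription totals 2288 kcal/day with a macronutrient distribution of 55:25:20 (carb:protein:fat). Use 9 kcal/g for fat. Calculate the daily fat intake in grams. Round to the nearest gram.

51 g/day

Fat energy = 20% × 2288 = 457.6 kcal.
At 9 kcal/g: 457.6 ÷ 9 = 50.8444 g.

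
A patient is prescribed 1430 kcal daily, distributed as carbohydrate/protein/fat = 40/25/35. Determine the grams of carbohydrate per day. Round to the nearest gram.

Carbohydrate energy = 40% × 1430 = 572 kcal.
At 4 kcal/g: 572 ÷ 4 = 143 g.

143 g/day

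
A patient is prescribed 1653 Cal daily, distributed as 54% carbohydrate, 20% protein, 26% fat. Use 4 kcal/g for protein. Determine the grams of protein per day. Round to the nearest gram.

83 g/day

Protein energy = 20% × 1653 = 330.6 kcal.
At 4 kcal/g: 330.6 ÷ 4 = 82.65 g.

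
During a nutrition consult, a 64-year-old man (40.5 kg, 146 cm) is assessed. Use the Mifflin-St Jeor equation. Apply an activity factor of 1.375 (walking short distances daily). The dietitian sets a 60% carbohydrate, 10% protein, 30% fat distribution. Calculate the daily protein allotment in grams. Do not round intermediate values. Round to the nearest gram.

34 g/day

Mifflin-St Jeor (male): BMR = 10(40.5) + 6.25(146) − 5(64) + 5 = 405 + 912.5 − 320 + 5 = 1002.5 kcal/day.
TEE = 1002.5 × 1.375 = 1378.4375 kcal/day.
Protein energy = 10% × 1378.4375 = 137.8438 kcal.
Protein = 137.8438 ÷ 4 kcal/g = 34.4609 g.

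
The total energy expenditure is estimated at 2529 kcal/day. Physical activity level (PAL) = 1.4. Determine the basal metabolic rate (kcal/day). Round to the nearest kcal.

1806 kcal/day

BMR = TEE ÷ activity factor = 2529 ÷ 1.4 = 1806.4286 kcal/day.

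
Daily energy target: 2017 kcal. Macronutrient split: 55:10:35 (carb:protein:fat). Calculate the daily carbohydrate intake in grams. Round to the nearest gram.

Carbohydrate energy = 55% × 2017 = 1109.35 kcal.
At 4 kcal/g: 1109.35 ÷ 4 = 277.3375 g.

277 g/day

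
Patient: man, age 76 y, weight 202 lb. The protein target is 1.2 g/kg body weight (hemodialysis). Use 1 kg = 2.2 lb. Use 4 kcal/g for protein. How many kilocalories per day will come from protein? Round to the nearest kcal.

Weight in kg = 202 ÷ 2.2 = 91.8182 kg.
Protein = 1.2 g/kg × 91.8182 kg = 110.1818 g/day.
Protein energy = 110.1818 g × 4 kcal/g = 440.7273 kcal/day.

441 kcal/day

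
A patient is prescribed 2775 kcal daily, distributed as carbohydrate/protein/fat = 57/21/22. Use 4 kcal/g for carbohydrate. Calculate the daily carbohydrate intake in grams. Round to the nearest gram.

395 g/day

Carbohydrate energy = 57% × 2775 = 1581.75 kcal.
At 4 kcal/g: 1581.75 ÷ 4 = 395.4375 g.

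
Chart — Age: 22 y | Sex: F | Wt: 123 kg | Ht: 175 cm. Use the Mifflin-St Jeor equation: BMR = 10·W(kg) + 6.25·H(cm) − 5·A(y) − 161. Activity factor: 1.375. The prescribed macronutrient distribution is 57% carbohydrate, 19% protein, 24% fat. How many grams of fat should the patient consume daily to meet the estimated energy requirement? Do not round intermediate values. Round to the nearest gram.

75 g/day

Mifflin-St Jeor (female): BMR = 10(123) + 6.25(175) − 5(22) − 161 = 1230 + 1093.75 − 110 − 161 = 2052.75 kcal/day.
TEE = 2052.75 × 1.375 = 2822.5313 kcal/day.
Fat energy = 24% × 2822.5313 = 677.4075 kcal.
Fat = 677.4075 ÷ 9 kcal/g = 75.2675 g.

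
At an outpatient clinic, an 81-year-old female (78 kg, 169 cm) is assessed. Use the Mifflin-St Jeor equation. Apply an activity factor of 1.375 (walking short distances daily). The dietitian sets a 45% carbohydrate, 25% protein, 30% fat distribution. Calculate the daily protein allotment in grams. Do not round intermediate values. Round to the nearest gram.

Mifflin-St Jeor (female): BMR = 10(78) + 6.25(169) − 5(81) − 161 = 780 + 1056.25 − 405 − 161 = 1270.25 kcal/day.
TEE = 1270.25 × 1.375 = 1746.5938 kcal/day.
Protein energy = 25% × 1746.5938 = 436.6484 kcal.
Protein = 436.6484 ÷ 4 kcal/g = 109.1621 g.

109 g/day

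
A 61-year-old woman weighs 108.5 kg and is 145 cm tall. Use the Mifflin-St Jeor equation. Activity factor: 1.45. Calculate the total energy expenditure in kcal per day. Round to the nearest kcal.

2212 kcal per day

Mifflin-St Jeor (female): BMR = 10(108.5) + 6.25(145) − 5(61) − 161 = 1085 + 906.25 − 305 − 161 = 1525.25 kcal/day.
TEE = BMR × activity factor = 1525.25 × 1.45 = 2211.6125 kcal/day.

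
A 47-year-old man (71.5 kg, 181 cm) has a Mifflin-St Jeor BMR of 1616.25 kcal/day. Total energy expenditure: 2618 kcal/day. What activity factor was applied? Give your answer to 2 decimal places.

1.62

Activity factor = TEE ÷ BMR = 2618 ÷ 1616.25 = 1.62.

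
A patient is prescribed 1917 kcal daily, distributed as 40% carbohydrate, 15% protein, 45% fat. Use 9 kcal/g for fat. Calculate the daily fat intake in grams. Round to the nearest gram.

Fat energy = 45% × 1917 = 862.65 kcal.
At 9 kcal/g: 862.65 ÷ 9 = 95.85 g.

96 g/day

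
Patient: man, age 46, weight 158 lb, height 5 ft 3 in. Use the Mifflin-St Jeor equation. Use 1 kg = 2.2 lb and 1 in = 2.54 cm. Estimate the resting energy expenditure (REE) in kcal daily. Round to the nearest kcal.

Convert to metric: weight = 158 ÷ 2.2 = 71.8182 kg; height = (5×12 + 3) × 2.54 = 63 × 2.54 = 160.02 cm.
Mifflin-St Jeor (male): BMR = 10(71.8182) + 6.25(160.02) − 5(46) + 5 = 718.1818 + 1000.125 − 230 + 5 = 1493.3068 kcal/day.

1493 kcal daily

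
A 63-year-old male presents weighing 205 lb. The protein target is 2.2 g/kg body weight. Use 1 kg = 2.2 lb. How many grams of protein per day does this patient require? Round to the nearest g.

Weight in kg = 205 ÷ 2.2 = 93.1818 kg.
Protein = 2.2 g/kg × 93.1818 kg = 205 g/day.

205 g/day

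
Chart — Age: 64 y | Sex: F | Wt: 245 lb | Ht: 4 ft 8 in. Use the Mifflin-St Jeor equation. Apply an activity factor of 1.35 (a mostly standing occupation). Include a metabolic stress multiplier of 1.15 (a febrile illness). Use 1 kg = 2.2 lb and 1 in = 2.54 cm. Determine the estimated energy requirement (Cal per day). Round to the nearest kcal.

Convert to metric: weight = 245 ÷ 2.2 = 111.3636 kg; height = (4×12 + 8) × 2.54 = 56 × 2.54 = 142.24 cm.
Mifflin-St Jeor (female): BMR = 10(111.3636) + 6.25(142.24) − 5(64) − 161 = 1113.6364 + 889 − 320 − 161 = 1521.6364 kcal/day.
TEE = BMR × activity factor = 1521.6364 × 1.35 = 2054.2091 kcal/day.
Apply stress factor: 2054.2091 × 1.15 = 2362.3405 kcal/day.

2362 Cal per day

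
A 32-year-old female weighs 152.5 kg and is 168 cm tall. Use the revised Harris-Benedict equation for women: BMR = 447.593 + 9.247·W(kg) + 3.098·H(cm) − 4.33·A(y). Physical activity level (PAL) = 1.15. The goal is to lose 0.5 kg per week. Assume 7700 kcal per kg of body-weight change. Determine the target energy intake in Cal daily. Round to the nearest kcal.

Harris-Benedict: BMR = 447.593 + 9.247(152.5) + 3.098(168) − 4.33(32) = 2239.6645 kcal/day.
TEE = 2239.6645 × 1.15 = 2575.6142 kcal/day.
Required daily deficit = 0.5 × 7700 ÷ 7 = 550 kcal/day.
Target intake = 2575.6142 − 550 = 2025.6142 kcal/day.

2026 Cal daily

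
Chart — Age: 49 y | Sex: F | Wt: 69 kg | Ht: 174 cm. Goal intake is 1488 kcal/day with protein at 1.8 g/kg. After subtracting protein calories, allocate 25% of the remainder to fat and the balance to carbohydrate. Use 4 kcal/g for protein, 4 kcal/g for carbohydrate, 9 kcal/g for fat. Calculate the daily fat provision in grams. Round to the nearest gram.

Protein = 1.8 × 69 = 124.2 g → 124.2 × 4 = 496.8 kcal.
Non-protein calories = 1488 − 496.8 = 991.2 kcal.
Fat: 25% × 991.2 = 247.8 kcal; carbohydrate: 743.4 kcal.
Fat: 247.8 kcal ÷ 9 kcal/g = 27.5333 g.

28 g/day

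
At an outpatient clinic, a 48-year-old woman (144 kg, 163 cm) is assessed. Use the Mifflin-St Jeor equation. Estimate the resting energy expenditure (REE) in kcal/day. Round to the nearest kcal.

Mifflin-St Jeor (female): BMR = 10(144) + 6.25(163) − 5(48) − 161 = 1440 + 1018.75 − 240 − 161 = 2057.75 kcal/day.

2058 kcal/day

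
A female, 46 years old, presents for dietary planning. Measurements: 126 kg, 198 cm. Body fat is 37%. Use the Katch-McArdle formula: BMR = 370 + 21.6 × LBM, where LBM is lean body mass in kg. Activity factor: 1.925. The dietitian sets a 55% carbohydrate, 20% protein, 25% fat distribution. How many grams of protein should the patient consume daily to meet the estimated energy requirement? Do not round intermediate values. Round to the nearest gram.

LBM = 126 × (1 − 0.37) = 79.38 kg. Katch-McArdle: BMR = 370 + 21.6 × 79.38 = 2084.608 kcal/day.
TEE = 2084.608 × 1.925 = 4012.8704 kcal/day.
Protein energy = 20% × 4012.8704 = 802.5741 kcal.
Protein = 802.5741 ÷ 4 kcal/g = 200.6435 g.

201 g/day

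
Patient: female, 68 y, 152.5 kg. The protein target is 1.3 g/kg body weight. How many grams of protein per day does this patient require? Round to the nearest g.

198 g/day

Protein = 1.3 g/kg × 152.5 kg = 198.25 g/day.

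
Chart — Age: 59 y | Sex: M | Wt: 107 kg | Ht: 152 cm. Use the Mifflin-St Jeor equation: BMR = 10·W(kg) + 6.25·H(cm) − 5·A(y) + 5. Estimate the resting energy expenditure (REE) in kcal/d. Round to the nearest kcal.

1730 kcal/d

Mifflin-St Jeor (male): BMR = 10(107) + 6.25(152) − 5(59) + 5 = 1070 + 950 − 295 + 5 = 1730 kcal/day.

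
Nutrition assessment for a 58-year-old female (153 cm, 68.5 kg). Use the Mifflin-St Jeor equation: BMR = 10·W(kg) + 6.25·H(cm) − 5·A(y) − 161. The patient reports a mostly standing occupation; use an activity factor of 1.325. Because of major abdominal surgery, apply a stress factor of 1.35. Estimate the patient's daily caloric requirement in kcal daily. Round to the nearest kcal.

2129 kcal daily

Mifflin-St Jeor (female): BMR = 10(68.5) + 6.25(153) − 5(58) − 161 = 685 + 956.25 − 290 − 161 = 1190.25 kcal/day.
TEE = BMR × activity factor = 1190.25 × 1.325 = 1577.0813 kcal/day.
Apply stress factor: 1577.0813 × 1.35 = 2129.0597 kcal/day.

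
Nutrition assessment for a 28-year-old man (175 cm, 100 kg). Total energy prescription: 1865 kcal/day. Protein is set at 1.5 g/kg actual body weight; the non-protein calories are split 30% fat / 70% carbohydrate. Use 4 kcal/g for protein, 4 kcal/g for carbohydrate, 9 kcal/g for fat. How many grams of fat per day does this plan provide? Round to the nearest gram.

42 g/day

Protein = 1.5 × 100 = 150 g → 150 × 4 = 600 kcal.
Non-protein calories = 1865 − 600 = 1265 kcal.
Fat: 30% × 1265 = 379.5 kcal; carbohydrate: 885.5 kcal.
Fat: 379.5 kcal ÷ 9 kcal/g = 42.1667 g.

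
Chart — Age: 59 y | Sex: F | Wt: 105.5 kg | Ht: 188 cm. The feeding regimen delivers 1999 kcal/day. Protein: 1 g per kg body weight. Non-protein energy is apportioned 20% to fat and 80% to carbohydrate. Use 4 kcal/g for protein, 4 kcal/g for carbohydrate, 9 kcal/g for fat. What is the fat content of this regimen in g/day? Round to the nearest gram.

Protein = 1 × 105.5 = 105.5 g → 105.5 × 4 = 422 kcal.
Non-protein calories = 1999 − 422 = 1577 kcal.
Fat: 20% × 1577 = 315.4 kcal; carbohydrate: 1261.6 kcal.
Fat: 315.4 kcal ÷ 9 kcal/g = 35.0444 g.

35 g/day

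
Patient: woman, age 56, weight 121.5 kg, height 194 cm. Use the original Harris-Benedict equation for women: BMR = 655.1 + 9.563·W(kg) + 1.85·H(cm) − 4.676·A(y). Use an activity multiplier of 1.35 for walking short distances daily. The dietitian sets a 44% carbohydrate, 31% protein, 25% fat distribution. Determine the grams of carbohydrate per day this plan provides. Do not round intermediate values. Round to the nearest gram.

284 g/day

Harris-Benedict: BMR = 655.1 + 9.563(121.5) + 1.85(194) − 4.676(56) = 1914.0485 kcal/day.
TEE = 1914.0485 × 1.35 = 2583.9655 kcal/day.
Carbohydrate energy = 44% × 2583.9655 = 1136.9448 kcal.
Carbohydrate = 1136.9448 ÷ 4 kcal/g = 284.2362 g.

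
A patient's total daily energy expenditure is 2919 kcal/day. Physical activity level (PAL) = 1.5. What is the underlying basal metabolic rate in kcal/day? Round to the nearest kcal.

BMR = TEE ÷ activity factor = 2919 ÷ 1.5 = 1946 kcal/day.

1946 kcal/day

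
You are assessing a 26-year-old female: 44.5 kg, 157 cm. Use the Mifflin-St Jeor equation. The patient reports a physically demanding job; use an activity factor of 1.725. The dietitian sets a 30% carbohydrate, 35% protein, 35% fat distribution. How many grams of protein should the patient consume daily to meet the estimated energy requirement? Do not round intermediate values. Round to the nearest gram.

Mifflin-St Jeor (female): BMR = 10(44.5) + 6.25(157) − 5(26) − 161 = 445 + 981.25 − 130 − 161 = 1135.25 kcal/day.
TEE = 1135.25 × 1.725 = 1958.3063 kcal/day.
Protein energy = 35% × 1958.3063 = 685.4072 kcal.
Protein = 685.4072 ÷ 4 kcal/g = 171.3518 g.

171 g/day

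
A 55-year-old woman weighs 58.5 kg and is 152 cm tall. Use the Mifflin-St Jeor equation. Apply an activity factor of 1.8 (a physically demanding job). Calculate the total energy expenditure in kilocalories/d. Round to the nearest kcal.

1978 kilocalories/d

Mifflin-St Jeor (female): BMR = 10(58.5) + 6.25(152) − 5(55) − 161 = 585 + 950 − 275 − 161 = 1099 kcal/day.
TEE = BMR × activity factor = 1099 × 1.8 = 1978.2 kcal/day.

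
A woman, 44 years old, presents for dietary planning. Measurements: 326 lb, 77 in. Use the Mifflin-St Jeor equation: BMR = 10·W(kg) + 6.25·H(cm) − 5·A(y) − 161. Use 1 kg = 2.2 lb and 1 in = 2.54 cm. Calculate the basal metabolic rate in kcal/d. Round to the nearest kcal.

Convert to metric: weight = 326 ÷ 2.2 = 148.1818 kg; height = 77 × 2.54 = 195.58 cm.
Mifflin-St Jeor (female): BMR = 10(148.1818) + 6.25(195.58) − 5(44) − 161 = 1481.8182 + 1222.375 − 220 − 161 = 2323.1932 kcal/day.

2323 kcal/d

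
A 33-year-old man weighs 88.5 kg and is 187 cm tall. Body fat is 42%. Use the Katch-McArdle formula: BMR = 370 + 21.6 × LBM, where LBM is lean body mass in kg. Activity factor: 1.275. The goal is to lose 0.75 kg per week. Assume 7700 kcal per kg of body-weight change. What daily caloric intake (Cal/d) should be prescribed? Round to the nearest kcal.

1060 Cal/d

LBM = 88.5 × (1 − 0.42) = 51.33 kg. Katch-McArdle: BMR = 370 + 21.6 × 51.33 = 1478.728 kcal/day.
TEE = 1478.728 × 1.275 = 1885.3782 kcal/day.
Required daily deficit = 0.75 × 7700 ÷ 7 = 825 kcal/day.
Target intake = 1885.3782 − 825 = 1060.3782 kcal/day.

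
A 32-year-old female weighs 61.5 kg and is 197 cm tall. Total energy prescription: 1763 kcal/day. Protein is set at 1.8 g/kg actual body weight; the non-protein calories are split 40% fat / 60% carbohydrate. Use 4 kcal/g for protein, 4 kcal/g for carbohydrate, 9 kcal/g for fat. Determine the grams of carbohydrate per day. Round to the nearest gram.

198 g/day

Protein = 1.8 × 61.5 = 110.7 g → 110.7 × 4 = 442.8 kcal.
Non-protein calories = 1763 − 442.8 = 1320.2 kcal.
Fat: 40% × 1320.2 = 528.08 kcal; carbohydrate: 792.12 kcal.
Carbohydrate: 792.12 kcal ÷ 4 kcal/g = 198.03 g.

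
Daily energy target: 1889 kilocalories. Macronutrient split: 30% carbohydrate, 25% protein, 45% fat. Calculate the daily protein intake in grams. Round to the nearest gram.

118 g/day

Protein energy = 25% × 1889 = 472.25 kcal.
At 4 kcal/g: 472.25 ÷ 4 = 118.0625 g.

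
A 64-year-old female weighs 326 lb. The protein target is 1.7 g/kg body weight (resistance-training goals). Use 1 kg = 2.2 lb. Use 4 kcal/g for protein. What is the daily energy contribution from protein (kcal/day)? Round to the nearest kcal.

1008 kcal/day

Weight in kg = 326 ÷ 2.2 = 148.1818 kg.
Protein = 1.7 g/kg × 148.1818 kg = 251.9091 g/day.
Protein energy = 251.9091 g × 4 kcal/g = 1007.6364 kcal/day.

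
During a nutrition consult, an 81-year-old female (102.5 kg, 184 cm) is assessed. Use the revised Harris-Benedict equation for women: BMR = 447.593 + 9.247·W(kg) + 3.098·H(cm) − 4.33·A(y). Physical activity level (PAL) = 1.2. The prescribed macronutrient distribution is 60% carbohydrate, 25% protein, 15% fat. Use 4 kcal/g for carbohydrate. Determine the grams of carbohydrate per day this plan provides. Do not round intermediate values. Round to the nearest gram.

291 g/day

Harris-Benedict: BMR = 447.593 + 9.247(102.5) + 3.098(184) − 4.33(81) = 1614.7125 kcal/day.
TEE = 1614.7125 × 1.2 = 1937.655 kcal/day.
Carbohydrate energy = 60% × 1937.655 = 1162.593 kcal.
Carbohydrate = 1162.593 ÷ 4 kcal/g = 290.6483 g.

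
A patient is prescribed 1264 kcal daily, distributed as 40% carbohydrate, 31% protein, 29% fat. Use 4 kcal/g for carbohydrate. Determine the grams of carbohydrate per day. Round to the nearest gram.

126 g/day

Carbohydrate energy = 40% × 1264 = 505.6 kcal.
At 4 kcal/g: 505.6 ÷ 4 = 126.4 g.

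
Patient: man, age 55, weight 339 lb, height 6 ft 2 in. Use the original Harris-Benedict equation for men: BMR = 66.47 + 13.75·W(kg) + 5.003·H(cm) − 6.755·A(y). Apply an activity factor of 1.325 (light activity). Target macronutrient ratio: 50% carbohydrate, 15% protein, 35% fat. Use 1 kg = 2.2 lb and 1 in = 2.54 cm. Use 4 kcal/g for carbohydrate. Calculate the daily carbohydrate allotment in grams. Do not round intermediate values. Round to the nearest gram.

456 g/day

Convert to metric: weight = 339 ÷ 2.2 = 154.0909 kg; height = (6×12 + 2) × 2.54 = 74 × 2.54 = 187.96 cm.
Harris-Benedict: BMR = 66.47 + 13.75(154.0909) + 5.003(187.96) − 6.755(55) = 2754.0589 kcal/day.
TEE = 2754.0589 × 1.325 = 3649.128 kcal/day.
Carbohydrate energy = 50% × 3649.128 = 1824.564 kcal.
Carbohydrate = 1824.564 ÷ 4 kcal/g = 456.141 g.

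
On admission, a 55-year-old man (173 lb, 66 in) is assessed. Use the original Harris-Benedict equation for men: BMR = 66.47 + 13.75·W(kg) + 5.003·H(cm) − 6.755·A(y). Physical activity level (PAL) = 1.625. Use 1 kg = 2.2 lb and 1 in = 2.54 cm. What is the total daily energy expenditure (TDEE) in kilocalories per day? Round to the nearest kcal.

2624 kilocalories per day

Convert to metric: weight = 173 ÷ 2.2 = 78.6364 kg; height = 66 × 2.54 = 167.64 cm.
Harris-Benedict: BMR = 66.47 + 13.75(78.6364) + 5.003(167.64) − 6.755(55) = 1614.8979 kcal/day.
TEE = BMR × activity factor = 1614.8979 × 1.625 = 2624.2091 kcal/day.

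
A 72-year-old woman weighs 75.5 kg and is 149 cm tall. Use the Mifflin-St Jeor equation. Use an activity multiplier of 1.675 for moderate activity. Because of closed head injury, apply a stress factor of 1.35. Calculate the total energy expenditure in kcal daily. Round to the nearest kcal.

2635 kcal daily

Mifflin-St Jeor (female): BMR = 10(75.5) + 6.25(149) − 5(72) − 161 = 755 + 931.25 − 360 − 161 = 1165.25 kcal/day.
TEE = BMR × activity factor = 1165.25 × 1.675 = 1951.7938 kcal/day.
Apply stress factor: 1951.7938 × 1.35 = 2634.9216 kcal/day.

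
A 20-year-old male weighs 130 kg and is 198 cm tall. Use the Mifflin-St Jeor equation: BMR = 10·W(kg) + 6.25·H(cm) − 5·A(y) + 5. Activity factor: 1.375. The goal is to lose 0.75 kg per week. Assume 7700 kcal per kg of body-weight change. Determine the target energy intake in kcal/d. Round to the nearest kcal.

Mifflin-St Jeor (male): BMR = 10(130) + 6.25(198) − 5(20) + 5 = 1300 + 1237.5 − 100 + 5 = 2442.5 kcal/day.
TEE = 2442.5 × 1.375 = 3358.4375 kcal/day.
Required daily deficit = 0.75 × 7700 ÷ 7 = 825 kcal/day.
Target intake = 3358.4375 − 825 = 2533.4375 kcal/day.

2533 kcal/d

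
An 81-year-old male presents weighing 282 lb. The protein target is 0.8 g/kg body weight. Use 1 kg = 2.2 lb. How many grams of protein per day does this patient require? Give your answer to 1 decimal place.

Weight in kg = 282 ÷ 2.2 = 128.1818 kg.
Protein = 0.8 g/kg × 128.1818 kg = 102.5455 g/day.

102.5 g/day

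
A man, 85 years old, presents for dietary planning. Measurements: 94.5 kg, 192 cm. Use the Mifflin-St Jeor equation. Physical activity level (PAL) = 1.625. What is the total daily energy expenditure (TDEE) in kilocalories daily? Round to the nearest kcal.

Mifflin-St Jeor (male): BMR = 10(94.5) + 6.25(192) − 5(85) + 5 = 945 + 1200 − 425 + 5 = 1725 kcal/day.
TEE = BMR × activity factor = 1725 × 1.625 = 2803.125 kcal/day.

2803 kilocalories daily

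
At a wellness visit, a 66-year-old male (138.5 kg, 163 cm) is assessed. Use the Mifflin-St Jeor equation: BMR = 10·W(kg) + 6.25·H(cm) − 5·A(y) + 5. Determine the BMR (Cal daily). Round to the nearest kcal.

2079 Cal daily

Mifflin-St Jeor (male): BMR = 10(138.5) + 6.25(163) − 5(66) + 5 = 1385 + 1018.75 − 330 + 5 = 2078.75 kcal/day.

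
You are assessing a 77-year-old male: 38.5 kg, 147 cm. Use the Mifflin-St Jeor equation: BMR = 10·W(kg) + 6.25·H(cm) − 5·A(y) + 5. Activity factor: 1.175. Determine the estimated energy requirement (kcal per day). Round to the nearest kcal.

1085 kcal per day

Mifflin-St Jeor (male): BMR = 10(38.5) + 6.25(147) − 5(77) + 5 = 385 + 918.75 − 385 + 5 = 923.75 kcal/day.
TEE = BMR × activity factor = 923.75 × 1.175 = 1085.4063 kcal/day.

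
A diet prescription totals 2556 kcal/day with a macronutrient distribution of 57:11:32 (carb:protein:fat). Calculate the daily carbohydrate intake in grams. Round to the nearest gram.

Carbohydrate energy = 57% × 2556 = 1456.92 kcal.
At 4 kcal/g: 1456.92 ÷ 4 = 364.23 g.

364 g/day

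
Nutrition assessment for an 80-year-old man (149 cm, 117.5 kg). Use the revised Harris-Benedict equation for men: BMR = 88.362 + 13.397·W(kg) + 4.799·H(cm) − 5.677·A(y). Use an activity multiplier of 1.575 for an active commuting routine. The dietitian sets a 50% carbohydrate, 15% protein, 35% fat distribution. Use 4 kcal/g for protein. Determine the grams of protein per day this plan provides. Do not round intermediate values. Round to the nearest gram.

114 g/day

Harris-Benedict: BMR = 88.362 + 13.397(117.5) + 4.799(149) − 5.677(80) = 1923.4005 kcal/day.
TEE = 1923.4005 × 1.575 = 3029.3558 kcal/day.
Protein energy = 15% × 3029.3558 = 454.4034 kcal.
Protein = 454.4034 ÷ 4 kcal/g = 113.6008 g.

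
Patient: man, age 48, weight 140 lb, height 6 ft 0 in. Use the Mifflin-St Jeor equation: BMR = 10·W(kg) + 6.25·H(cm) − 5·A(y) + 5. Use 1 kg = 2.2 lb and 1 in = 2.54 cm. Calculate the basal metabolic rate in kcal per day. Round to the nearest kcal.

1544 kcal per day

Convert to metric: weight = 140 ÷ 2.2 = 63.6364 kg; height = (6×12 + 0) × 2.54 = 72 × 2.54 = 182.88 cm.
Mifflin-St Jeor (male): BMR = 10(63.6364) + 6.25(182.88) − 5(48) + 5 = 636.3636 + 1143 − 240 + 5 = 1544.3636 kcal/day.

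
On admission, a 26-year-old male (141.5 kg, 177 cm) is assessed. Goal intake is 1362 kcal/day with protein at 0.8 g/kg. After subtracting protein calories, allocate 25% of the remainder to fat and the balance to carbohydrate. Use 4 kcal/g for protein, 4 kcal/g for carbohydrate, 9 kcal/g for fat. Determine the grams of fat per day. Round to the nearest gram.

25 g/day

Protein = 0.8 × 141.5 = 113.2 g → 113.2 × 4 = 452.8 kcal.
Non-protein calories = 1362 − 452.8 = 909.2 kcal.
Fat: 25% × 909.2 = 227.3 kcal; carbohydrate: 681.9 kcal.
Fat: 227.3 kcal ÷ 9 kcal/g = 25.2556 g.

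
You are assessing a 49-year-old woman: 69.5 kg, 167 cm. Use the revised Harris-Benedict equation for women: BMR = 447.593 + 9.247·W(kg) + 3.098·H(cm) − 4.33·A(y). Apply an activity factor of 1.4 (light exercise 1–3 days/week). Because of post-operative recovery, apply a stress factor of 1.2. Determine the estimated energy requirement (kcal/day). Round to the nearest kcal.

Harris-Benedict: BMR = 447.593 + 9.247(69.5) + 3.098(167) − 4.33(49) = 1395.4555 kcal/day.
TEE = BMR × activity factor = 1395.4555 × 1.4 = 1953.6377 kcal/day.
Apply stress factor: 1953.6377 × 1.2 = 2344.3652 kcal/day.

2344 kcal/day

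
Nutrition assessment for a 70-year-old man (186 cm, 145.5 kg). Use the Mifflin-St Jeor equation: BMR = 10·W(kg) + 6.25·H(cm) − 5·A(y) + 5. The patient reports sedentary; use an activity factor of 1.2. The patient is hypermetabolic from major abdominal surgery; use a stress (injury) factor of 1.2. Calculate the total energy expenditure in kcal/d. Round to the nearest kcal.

Mifflin-St Jeor (male): BMR = 10(145.5) + 6.25(186) − 5(70) + 5 = 1455 + 1162.5 − 350 + 5 = 2272.5 kcal/day.
TEE = BMR × activity factor = 2272.5 × 1.2 = 2727 kcal/day.
Apply stress factor: 2727 × 1.2 = 3272.4 kcal/day.

3272 kcal/d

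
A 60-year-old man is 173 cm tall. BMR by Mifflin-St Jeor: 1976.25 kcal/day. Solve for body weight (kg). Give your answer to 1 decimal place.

1976.25 = 10·W + 6.25(173) − 5(60) + 5
10·W = 1976.25 − 786.25 = 1190, so W = 119 kg.

119.0 kg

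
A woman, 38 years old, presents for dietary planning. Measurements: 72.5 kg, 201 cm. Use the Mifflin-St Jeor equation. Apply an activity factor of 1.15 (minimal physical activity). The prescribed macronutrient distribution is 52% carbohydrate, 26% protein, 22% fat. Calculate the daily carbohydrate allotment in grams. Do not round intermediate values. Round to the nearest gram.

244 g/day

Mifflin-St Jeor (female): BMR = 10(72.5) + 6.25(201) − 5(38) − 161 = 725 + 1256.25 − 190 − 161 = 1630.25 kcal/day.
TEE = 1630.25 × 1.15 = 1874.7875 kcal/day.
Carbohydrate energy = 52% × 1874.7875 = 974.8895 kcal.
Carbohydrate = 974.8895 ÷ 4 kcal/g = 243.7224 g.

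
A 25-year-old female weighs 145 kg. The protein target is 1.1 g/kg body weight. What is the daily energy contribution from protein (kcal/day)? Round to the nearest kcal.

Protein = 1.1 g/kg × 145 kg = 159.5 g/day.
Protein energy = 159.5 g × 4 kcal/g = 638 kcal/day.

638 kcal/day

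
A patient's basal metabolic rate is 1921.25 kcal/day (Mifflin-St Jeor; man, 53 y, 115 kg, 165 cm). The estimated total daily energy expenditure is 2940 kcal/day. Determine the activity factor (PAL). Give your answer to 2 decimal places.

Activity factor = TEE ÷ BMR = 2940 ÷ 1921.25 = 1.53.

1.53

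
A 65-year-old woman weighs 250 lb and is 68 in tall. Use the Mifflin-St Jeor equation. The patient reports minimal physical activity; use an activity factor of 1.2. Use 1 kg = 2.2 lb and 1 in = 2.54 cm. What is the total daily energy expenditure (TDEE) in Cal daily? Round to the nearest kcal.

Convert to metric: weight = 250 ÷ 2.2 = 113.6364 kg; height = 68 × 2.54 = 172.72 cm.
Mifflin-St Jeor (female): BMR = 10(113.6364) + 6.25(172.72) − 5(65) − 161 = 1136.3636 + 1079.5 − 325 − 161 = 1729.8636 kcal/day.
TEE = BMR × activity factor = 1729.8636 × 1.2 = 2075.8364 kcal/day.

2076 Cal daily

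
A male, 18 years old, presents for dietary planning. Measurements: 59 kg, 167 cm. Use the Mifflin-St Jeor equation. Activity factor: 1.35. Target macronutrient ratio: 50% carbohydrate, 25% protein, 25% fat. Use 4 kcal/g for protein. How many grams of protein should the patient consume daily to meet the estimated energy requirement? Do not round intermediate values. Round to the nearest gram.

131 g/day

Mifflin-St Jeor (male): BMR = 10(59) + 6.25(167) − 5(18) + 5 = 590 + 1043.75 − 90 + 5 = 1548.75 kcal/day.
TEE = 1548.75 × 1.35 = 2090.8125 kcal/day.
Protein energy = 25% × 2090.8125 = 522.7031 kcal.
Protein = 522.7031 ÷ 4 kcal/g = 130.6758 g.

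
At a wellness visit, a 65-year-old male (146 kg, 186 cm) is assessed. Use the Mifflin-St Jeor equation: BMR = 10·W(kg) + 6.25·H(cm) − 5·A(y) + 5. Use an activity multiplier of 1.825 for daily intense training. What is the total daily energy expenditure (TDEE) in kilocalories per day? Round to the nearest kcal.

4202 kilocalories per day

Mifflin-St Jeor (male): BMR = 10(146) + 6.25(186) − 5(65) + 5 = 1460 + 1162.5 − 325 + 5 = 2302.5 kcal/day.
TEE = BMR × activity factor = 2302.5 × 1.825 = 4202.0625 kcal/day.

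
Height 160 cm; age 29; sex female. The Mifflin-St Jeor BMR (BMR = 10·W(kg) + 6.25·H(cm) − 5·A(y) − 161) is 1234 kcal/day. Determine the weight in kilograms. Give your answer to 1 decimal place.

54.0 kg

1234 = 10·W + 6.25(160) − 5(29) − 161
10·W = 1234 − 694 = 540, so W = 54 kg.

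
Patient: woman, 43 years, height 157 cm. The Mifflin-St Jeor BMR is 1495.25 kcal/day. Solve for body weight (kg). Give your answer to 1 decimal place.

1495.25 = 10·W + 6.25(157) − 5(43) − 161
10·W = 1495.25 − 605.25 = 890, so W = 89 kg.

89.0 kg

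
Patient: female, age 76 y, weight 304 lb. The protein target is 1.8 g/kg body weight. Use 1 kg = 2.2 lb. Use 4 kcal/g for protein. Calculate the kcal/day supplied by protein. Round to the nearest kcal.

995 kcal/day

Weight in kg = 304 ÷ 2.2 = 138.1818 kg.
Protein = 1.8 g/kg × 138.1818 kg = 248.7273 g/day.
Protein energy = 248.7273 g × 4 kcal/g = 994.9091 kcal/day.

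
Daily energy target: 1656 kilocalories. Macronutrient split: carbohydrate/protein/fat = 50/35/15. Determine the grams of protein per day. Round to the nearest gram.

Protein energy = 35% × 1656 = 579.6 kcal.
At 4 kcal/g: 579.6 ÷ 4 = 144.9 g.

145 g/day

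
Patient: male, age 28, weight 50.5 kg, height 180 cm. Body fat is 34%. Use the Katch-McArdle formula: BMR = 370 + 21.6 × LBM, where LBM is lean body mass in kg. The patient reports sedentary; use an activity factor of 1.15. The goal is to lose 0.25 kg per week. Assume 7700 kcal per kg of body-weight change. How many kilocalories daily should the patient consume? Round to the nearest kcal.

978 kilocalories daily

LBM = 50.5 × (1 − 0.34) = 33.33 kg. Katch-McArdle: BMR = 370 + 21.6 × 33.33 = 1089.928 kcal/day.
TEE = 1089.928 × 1.15 = 1253.4172 kcal/day.
Required daily deficit = 0.25 × 7700 ÷ 7 = 275 kcal/day.
Target intake = 1253.4172 − 275 = 978.4172 kcal/day.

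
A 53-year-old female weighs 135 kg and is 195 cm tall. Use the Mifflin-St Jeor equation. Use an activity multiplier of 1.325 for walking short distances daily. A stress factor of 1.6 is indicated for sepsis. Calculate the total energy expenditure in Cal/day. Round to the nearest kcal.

Mifflin-St Jeor (female): BMR = 10(135) + 6.25(195) − 5(53) − 161 = 1350 + 1218.75 − 265 − 161 = 2142.75 kcal/day.
TEE = BMR × activity factor = 2142.75 × 1.325 = 2839.1438 kcal/day.
Apply stress factor: 2839.1438 × 1.6 = 4542.63 kcal/day.

4543 Cal/day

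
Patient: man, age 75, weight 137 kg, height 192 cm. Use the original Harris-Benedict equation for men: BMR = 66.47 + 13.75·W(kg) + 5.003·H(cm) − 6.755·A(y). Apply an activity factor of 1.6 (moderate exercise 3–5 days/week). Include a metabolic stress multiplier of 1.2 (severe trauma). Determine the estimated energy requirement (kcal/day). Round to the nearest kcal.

Harris-Benedict: BMR = 66.47 + 13.75(137) + 5.003(192) − 6.755(75) = 2404.171 kcal/day.
TEE = BMR × activity factor = 2404.171 × 1.6 = 3846.6736 kcal/day.
Apply stress factor: 3846.6736 × 1.2 = 4616.0083 kcal/day.

4616 kcal/day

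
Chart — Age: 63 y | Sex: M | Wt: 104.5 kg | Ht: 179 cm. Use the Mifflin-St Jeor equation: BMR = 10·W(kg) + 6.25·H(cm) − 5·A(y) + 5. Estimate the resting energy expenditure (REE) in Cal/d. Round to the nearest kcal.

1854 Cal/d

Mifflin-St Jeor (male): BMR = 10(104.5) + 6.25(179) − 5(63) + 5 = 1045 + 1118.75 − 315 + 5 = 1853.75 kcal/day.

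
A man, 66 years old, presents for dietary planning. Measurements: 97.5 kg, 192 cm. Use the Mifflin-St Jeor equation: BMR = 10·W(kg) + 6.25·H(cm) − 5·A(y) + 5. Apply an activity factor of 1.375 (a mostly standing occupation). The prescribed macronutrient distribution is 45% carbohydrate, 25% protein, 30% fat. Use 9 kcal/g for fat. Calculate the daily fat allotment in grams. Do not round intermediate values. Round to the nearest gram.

85 g/day

Mifflin-St Jeor (male): BMR = 10(97.5) + 6.25(192) − 5(66) + 5 = 975 + 1200 − 330 + 5 = 1850 kcal/day.
TEE = 1850 × 1.375 = 2543.75 kcal/day.
Fat energy = 30% × 2543.75 = 763.125 kcal.
Fat = 763.125 ÷ 9 kcal/g = 84.7917 g.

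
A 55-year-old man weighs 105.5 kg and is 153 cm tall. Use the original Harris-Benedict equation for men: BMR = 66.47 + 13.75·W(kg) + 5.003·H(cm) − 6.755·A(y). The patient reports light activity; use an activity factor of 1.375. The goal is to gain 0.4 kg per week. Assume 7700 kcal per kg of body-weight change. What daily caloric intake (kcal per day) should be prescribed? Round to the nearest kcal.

3068 kcal per day

Harris-Benedict: BMR = 66.47 + 13.75(105.5) + 5.003(153) − 6.755(55) = 1911.029 kcal/day.
TEE = 1911.029 × 1.375 = 2627.6649 kcal/day.
Required daily surplus = 0.4 × 7700 ÷ 7 = 440 kcal/day.
Target intake = 2627.6649 + 440 = 3067.6649 kcal/day.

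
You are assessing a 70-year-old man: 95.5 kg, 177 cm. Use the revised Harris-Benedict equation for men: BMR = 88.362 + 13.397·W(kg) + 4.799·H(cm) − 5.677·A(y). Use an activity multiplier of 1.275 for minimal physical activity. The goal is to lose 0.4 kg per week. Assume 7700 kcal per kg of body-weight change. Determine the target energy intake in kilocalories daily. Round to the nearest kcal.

1880 kilocalories daily

Harris-Benedict: BMR = 88.362 + 13.397(95.5) + 4.799(177) − 5.677(70) = 1819.8085 kcal/day.
TEE = 1819.8085 × 1.275 = 2320.2558 kcal/day.
Required daily deficit = 0.4 × 7700 ÷ 7 = 440 kcal/day.
Target intake = 2320.2558 − 440 = 1880.2558 kcal/day.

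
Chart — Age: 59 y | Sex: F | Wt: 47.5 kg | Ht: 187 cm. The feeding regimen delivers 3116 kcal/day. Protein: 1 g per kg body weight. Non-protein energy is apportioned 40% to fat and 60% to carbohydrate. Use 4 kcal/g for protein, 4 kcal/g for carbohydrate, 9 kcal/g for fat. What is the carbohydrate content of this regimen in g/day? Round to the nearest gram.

439 g/day

Protein = 1 × 47.5 = 47.5 g → 47.5 × 4 = 190 kcal.
Non-protein calories = 3116 − 190 = 2926 kcal.
Fat: 40% × 2926 = 1170.4 kcal; carbohydrate: 1755.6 kcal.
Carbohydrate: 1755.6 kcal ÷ 4 kcal/g = 438.9 g.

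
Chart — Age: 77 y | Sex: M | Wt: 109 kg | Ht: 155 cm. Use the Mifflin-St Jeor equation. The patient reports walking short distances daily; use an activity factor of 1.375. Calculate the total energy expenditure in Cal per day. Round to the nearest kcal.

2308 Cal per day

Mifflin-St Jeor (male): BMR = 10(109) + 6.25(155) − 5(77) + 5 = 1090 + 968.75 − 385 + 5 = 1678.75 kcal/day.
TEE = BMR × activity factor = 1678.75 × 1.375 = 2308.2813 kcal/day.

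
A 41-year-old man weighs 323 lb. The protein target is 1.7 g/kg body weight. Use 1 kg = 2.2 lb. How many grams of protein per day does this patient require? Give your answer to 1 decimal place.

249.6 g/day

Weight in kg = 323 ÷ 2.2 = 146.8182 kg.
Protein = 1.7 g/kg × 146.8182 kg = 249.5909 g/day.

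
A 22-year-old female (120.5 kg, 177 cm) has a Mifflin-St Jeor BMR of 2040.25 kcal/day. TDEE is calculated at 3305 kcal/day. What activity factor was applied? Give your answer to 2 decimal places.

1.62

Activity factor = TEE ÷ BMR = 3305 ÷ 2040.25 = 1.62.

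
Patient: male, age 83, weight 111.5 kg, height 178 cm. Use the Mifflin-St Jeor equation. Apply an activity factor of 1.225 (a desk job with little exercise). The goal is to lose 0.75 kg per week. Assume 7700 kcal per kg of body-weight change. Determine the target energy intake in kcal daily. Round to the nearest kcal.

Mifflin-St Jeor (male): BMR = 10(111.5) + 6.25(178) − 5(83) + 5 = 1115 + 1112.5 − 415 + 5 = 1817.5 kcal/day.
TEE = 1817.5 × 1.225 = 2226.4375 kcal/day.
Required daily deficit = 0.75 × 7700 ÷ 7 = 825 kcal/day.
Target intake = 2226.4375 − 825 = 1401.4375 kcal/day.

1401 kcal daily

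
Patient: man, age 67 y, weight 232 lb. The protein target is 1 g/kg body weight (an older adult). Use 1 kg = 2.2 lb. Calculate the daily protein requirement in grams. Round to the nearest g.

Weight in kg = 232 ÷ 2.2 = 105.4545 kg.
Protein = 1 g/kg × 105.4545 kg = 105.4545 g/day.

105 g/day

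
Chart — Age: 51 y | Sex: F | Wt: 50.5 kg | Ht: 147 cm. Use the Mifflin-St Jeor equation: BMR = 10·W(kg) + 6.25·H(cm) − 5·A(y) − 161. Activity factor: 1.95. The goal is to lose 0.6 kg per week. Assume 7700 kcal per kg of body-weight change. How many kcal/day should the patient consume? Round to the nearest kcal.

Mifflin-St Jeor (female): BMR = 10(50.5) + 6.25(147) − 5(51) − 161 = 505 + 918.75 − 255 − 161 = 1007.75 kcal/day.
TEE = 1007.75 × 1.95 = 1965.1125 kcal/day.
Required daily deficit = 0.6 × 7700 ÷ 7 = 660 kcal/day.
Target intake = 1965.1125 − 660 = 1305.1125 kcal/day.

1305 kcal/day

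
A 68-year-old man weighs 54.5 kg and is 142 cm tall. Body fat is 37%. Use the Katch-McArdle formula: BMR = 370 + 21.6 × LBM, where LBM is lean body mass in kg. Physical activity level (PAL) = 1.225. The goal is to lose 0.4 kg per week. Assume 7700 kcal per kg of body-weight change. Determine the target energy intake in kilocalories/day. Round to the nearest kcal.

922 kilocalories/day

LBM = 54.5 × (1 − 0.37) = 34.335 kg. Katch-McArdle: BMR = 370 + 21.6 × 34.335 = 1111.636 kcal/day.
TEE = 1111.636 × 1.225 = 1361.7541 kcal/day.
Required daily deficit = 0.4 × 7700 ÷ 7 = 440 kcal/day.
Target intake = 1361.7541 − 440 = 921.7541 kcal/day.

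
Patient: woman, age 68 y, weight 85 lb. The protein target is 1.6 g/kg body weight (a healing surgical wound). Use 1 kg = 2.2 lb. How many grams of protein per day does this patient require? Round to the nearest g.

62 g/day

Weight in kg = 85 ÷ 2.2 = 38.6364 kg.
Protein = 1.6 g/kg × 38.6364 kg = 61.8182 g/day.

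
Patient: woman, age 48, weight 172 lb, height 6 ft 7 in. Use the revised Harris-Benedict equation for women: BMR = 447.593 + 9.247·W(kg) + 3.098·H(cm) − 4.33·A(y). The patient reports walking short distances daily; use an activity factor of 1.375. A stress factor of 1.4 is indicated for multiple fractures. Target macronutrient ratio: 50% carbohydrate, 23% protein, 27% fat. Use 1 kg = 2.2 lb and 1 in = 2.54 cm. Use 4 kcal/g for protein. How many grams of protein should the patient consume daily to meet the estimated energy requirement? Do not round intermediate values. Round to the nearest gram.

175 g/day

Convert to metric: weight = 172 ÷ 2.2 = 78.1818 kg; height = (6×12 + 7) × 2.54 = 79 × 2.54 = 200.66 cm.
Harris-Benedict: BMR = 447.593 + 9.247(78.1818) + 3.098(200.66) − 4.33(48) = 1584.345 kcal/day.
TEE = 1584.345 × 1.375 = 2178.4743 kcal/day.
With stress factor 1.4: 2178.4743 × 1.4 = 3049.864 kcal/day.
Protein energy = 23% × 3049.864 = 701.4687 kcal.
Protein = 701.4687 ÷ 4 kcal/g = 175.3672 g.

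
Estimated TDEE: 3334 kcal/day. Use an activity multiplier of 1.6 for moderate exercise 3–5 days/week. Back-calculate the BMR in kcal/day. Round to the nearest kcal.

2084 kcal/day

BMR = TEE ÷ activity factor = 3334 ÷ 1.6 = 2083.75 kcal/day.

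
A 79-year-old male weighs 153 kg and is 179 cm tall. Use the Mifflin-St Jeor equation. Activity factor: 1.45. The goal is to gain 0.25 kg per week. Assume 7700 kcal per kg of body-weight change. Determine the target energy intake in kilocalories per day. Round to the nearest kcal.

3550 kilocalories per day

Mifflin-St Jeor (male): BMR = 10(153) + 6.25(179) − 5(79) + 5 = 1530 + 1118.75 − 395 + 5 = 2258.75 kcal/day.
TEE = 2258.75 × 1.45 = 3275.1875 kcal/day.
Required daily surplus = 0.25 × 7700 ÷ 7 = 275 kcal/day.
Target intake = 3275.1875 + 275 = 3550.1875 kcal/day.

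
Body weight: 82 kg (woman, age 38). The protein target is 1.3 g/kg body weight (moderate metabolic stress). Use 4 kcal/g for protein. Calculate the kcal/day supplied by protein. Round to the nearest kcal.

426 kcal/day

Protein = 1.3 g/kg × 82 kg = 106.6 g/day.
Protein energy = 106.6 g × 4 kcal/g = 426.4 kcal/day.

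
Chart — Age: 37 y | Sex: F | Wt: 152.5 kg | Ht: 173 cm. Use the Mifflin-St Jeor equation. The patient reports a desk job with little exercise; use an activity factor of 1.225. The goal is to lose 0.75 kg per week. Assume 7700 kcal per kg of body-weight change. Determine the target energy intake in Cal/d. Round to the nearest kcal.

Mifflin-St Jeor (female): BMR = 10(152.5) + 6.25(173) − 5(37) − 161 = 1525 + 1081.25 − 185 − 161 = 2260.25 kcal/day.
TEE = 2260.25 × 1.225 = 2768.8063 kcal/day.
Required daily deficit = 0.75 × 7700 ÷ 7 = 825 kcal/day.
Target intake = 2768.8063 − 825 = 1943.8063 kcal/day.

1944 Cal/d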